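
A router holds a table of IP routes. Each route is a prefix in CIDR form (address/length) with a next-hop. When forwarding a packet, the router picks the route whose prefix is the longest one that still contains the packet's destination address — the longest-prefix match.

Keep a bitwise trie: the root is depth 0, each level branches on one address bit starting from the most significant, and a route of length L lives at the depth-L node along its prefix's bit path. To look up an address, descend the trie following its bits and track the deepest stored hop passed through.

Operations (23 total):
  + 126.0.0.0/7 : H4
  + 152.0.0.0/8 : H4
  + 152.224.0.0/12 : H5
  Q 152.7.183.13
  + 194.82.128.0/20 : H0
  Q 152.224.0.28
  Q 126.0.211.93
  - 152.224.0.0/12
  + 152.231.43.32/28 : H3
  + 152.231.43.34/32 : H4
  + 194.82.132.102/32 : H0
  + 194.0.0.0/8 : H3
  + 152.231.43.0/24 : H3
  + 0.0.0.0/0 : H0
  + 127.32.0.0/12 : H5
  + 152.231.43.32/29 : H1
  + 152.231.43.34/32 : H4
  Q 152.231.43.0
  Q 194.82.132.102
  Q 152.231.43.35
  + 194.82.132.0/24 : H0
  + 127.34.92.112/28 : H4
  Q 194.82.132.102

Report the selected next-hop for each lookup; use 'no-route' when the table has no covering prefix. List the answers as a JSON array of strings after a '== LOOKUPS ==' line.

Trace:
  add 126.0.0.0/7 -> H4 at depth 7
  add 152.0.0.0/8 -> H4 at depth 8
  add 152.224.0.0/12 -> H5 at depth 12
  lookup 152.7.183.13: bits 10011000 walk d0:-→d1:-→d2:-→d3:-→d4:-→d5:-→d6:-→d7:-→d8:H4 -> H4
  add 194.82.128.0/20 -> H0 at depth 20
  lookup 152.224.0.28: bits 100110001110 walk d0:-→d1:-→d2:-→d3:-→d4:-→d5:-→d6:-→d7:-→d8:H4→d9:-→d10:-→d11:-→d12:H5 -> H5
  lookup 126.0.211.93: bits 0111111 walk d0:-→d1:-→d2:-→d3:-→d4:-→d5:-→d6:-→d7:H4 -> H4
  del 152.224.0.0/12 (clear depth 12)
  add 152.231.43.32/28 -> H3 at depth 28
  add 152.231.43.34/32 -> H4 at depth 32
  add 194.82.132.102/32 -> H0 at depth 32
  add 194.0.0.0/8 -> H3 at depth 8
  add 152.231.43.0/24 -> H3 at depth 24
  add 0.0.0.0/0 -> H0 at depth 0
  add 127.32.0.0/12 -> H5 at depth 12
  add 152.231.43.32/29 -> H1 at depth 29
  add 152.231.43.34/32 -> H4 at depth 32
  lookup 152.231.43.0: bits 10011000111001110010101100 walk d0:H0→d1:-→d2:-→d3:-→d4:-→d5:-→d6:-→d7:-→d8:H4→d9:-→d10:-→d11:-→d12:-→d13:-→d14:-→d15:-→d16:-→d17:-→d18:-→d19:-→d20:-→d21:-→d22:-→d23:-→d24:H3→d25:-→d26:- -> H3
  lookup 194.82.132.102: bits 11000010010100101000010001100110 walk d0:H0→d1:-→d2:-→d3:-→d4:-→d5:-→d6:-→d7:-→d8:H3→d9:-→d10:-→d11:-→d12:-→d13:-→d14:-→d15:-→d16:-→d17:-→d18:-→d19:-→d20:H0→d21:-→d22:-→d23:-→d24:-→d25:-→d26:-→d27:-→d28:-→d29:-→d30:-→d31:-→d32:H0 -> H0
  lookup 152.231.43.35: bits 1001100011100111001010110010001 walk d0:H0→d1:-→d2:-→d3:-→d4:-→d5:-→d6:-→d7:-→d8:H4→d9:-→d10:-→d11:-→d12:-→d13:-→d14:-→d15:-→d16:-→d17:-→d18:-→d19:-→d20:-→d21:-→d22:-→d23:-→d24:H3→d25:-→d26:-→d27:-→d28:H3→d29:H1→d30:-→d31:- -> H1
  add 194.82.132.0/24 -> H0 at depth 24
  add 127.34.92.112/28 -> H4 at depth 28
  lookup 194.82.132.102: bits 11000010010100101000010001100110 walk d0:H0→d1:-→d2:-→d3:-→d4:-→d5:-→d6:-→d7:-→d8:H3→d9:-→d10:-→d11:-→d12:-→d13:-→d14:-→d15:-→d16:-→d17:-→d18:-→d19:-→d20:H0→d21:-→d22:-→d23:-→d24:H0→d25:-→d26:-→d27:-→d28:-→d29:-→d30:-→d31:-→d32:H0 -> H0

== LOOKUPS ==
["H4","H5","H4","H3","H0","H1","H0"]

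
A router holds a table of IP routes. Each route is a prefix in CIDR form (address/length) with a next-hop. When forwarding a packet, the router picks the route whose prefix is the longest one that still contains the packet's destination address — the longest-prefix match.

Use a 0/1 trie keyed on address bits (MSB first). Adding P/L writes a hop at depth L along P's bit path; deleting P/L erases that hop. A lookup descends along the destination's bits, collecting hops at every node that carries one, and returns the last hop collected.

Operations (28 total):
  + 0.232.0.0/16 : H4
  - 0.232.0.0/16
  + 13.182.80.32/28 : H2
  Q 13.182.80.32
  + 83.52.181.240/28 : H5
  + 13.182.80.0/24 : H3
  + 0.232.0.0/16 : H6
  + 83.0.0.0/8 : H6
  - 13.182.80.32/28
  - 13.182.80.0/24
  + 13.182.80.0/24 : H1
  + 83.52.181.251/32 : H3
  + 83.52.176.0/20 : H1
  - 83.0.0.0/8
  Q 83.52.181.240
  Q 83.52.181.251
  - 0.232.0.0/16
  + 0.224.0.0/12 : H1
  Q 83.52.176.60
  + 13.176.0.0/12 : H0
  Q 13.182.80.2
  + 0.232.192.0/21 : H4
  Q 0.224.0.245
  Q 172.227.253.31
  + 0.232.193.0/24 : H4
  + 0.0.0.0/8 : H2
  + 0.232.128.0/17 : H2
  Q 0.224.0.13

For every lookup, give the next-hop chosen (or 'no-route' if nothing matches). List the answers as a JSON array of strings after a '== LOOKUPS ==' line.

Apply in order:
  + 0.232.0.0/16 (H4) depth=16
  del 0.232.0.0/16 (clear depth 16)
  + 13.182.80.32/28 (H2) depth=28
  Q 13.182.80.32: descend 0000110110110110010100000010 ; hops seen [H2] ; pick H2
  + 83.52.181.240/28 (H5) depth=28
  + 13.182.80.0/24 (H3) depth=24
  + 0.232.0.0/16 (H6) depth=16
  + 83.0.0.0/8 (H6) depth=8
  del 13.182.80.32/28 (clear depth 28)
  del 13.182.80.0/24 (clear depth 24)
  + 13.182.80.0/24 (H1) depth=24
  + 83.52.181.251/32 (H3) depth=32
  + 83.52.176.0/20 (H1) depth=20
  del 83.0.0.0/8 (clear depth 8)
  Q 83.52.181.240: descend 0101001100110100101101011111 ; hops seen [H1,H5] ; pick H5
  Q 83.52.181.251: descend 01010011001101001011010111111011 ; hops seen [H1,H5,H3] ; pick H3
  del 0.232.0.0/16 (clear depth 16)
  + 0.224.0.0/12 (H1) depth=12
  Q 83.52.176.60: descend 010100110011010010110 ; hops seen [H1] ; pick H1
  + 13.176.0.0/12 (H0) depth=12
  Q 13.182.80.2: descend 00001101101101100101000000 ; hops seen [H0,H1] ; pick H1
  + 0.232.192.0/21 (H4) depth=21
  Q 0.224.0.245: descend 000000001110 ; hops seen [H1] ; pick H1
  Q 172.227.253.31: descend ε ; hops seen [∅] ; pick no-route
  + 0.232.193.0/24 (H4) depth=24
  + 0.0.0.0/8 (H2) depth=8
  + 0.232.128.0/17 (H2) depth=17
  Q 0.224.0.13: descend 000000001110 ; hops seen [H2,H1] ; pick H1

== LOOKUPS ==
["H2","H5","H3","H1","H1","H1","no-route","H1"]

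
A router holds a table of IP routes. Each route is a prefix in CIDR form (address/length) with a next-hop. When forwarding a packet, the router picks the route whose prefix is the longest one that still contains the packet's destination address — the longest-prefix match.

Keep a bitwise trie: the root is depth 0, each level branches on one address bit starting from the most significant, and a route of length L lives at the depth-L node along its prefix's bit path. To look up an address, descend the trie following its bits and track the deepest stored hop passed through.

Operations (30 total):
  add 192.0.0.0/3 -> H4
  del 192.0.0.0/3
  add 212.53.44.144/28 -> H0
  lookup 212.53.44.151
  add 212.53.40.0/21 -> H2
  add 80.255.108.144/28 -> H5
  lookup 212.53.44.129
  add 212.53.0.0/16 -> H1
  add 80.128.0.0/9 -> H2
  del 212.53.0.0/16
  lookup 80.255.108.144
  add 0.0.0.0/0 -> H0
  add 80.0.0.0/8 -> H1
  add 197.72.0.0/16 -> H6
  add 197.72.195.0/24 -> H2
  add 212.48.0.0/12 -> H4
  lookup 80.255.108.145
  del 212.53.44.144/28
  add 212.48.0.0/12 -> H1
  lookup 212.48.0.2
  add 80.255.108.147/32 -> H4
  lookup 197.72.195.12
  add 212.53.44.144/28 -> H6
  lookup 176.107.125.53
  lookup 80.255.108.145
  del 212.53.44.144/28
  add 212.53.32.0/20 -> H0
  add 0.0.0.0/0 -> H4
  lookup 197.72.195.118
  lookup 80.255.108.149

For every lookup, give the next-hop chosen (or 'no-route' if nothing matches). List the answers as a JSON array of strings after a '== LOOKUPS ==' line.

Process each operation:
  + 192.0.0.0/3 (H4) depth=3
  - 192.0.0.0/3 clear@3
  + 212.53.44.144/28 (H0) depth=28
  Q 212.53.44.151: descend 1101010000110101001011001001 ; hops seen [H0] ; pick H0
  + 212.53.40.0/21 (H2) depth=21
  + 80.255.108.144/28 (H5) depth=28
  Q 212.53.44.129: descend 110101000011010100101100100 ; hops seen [H2] ; pick H2
  + 212.53.0.0/16 (H1) depth=16
  + 80.128.0.0/9 (H2) depth=9
  - 212.53.0.0/16 clear@16
  Q 80.255.108.144: descend 0101000011111111011011001001 ; hops seen [H2,H5] ; pick H5
  + 0.0.0.0/0 (H0) depth=0
  + 80.0.0.0/8 (H1) depth=8
  + 197.72.0.0/16 (H6) depth=16
  + 197.72.195.0/24 (H2) depth=24
  + 212.48.0.0/12 (H4) depth=12
  Q 80.255.108.145: descend 0101000011111111011011001001 ; hops seen [H0,H1,H2,H5] ; pick H5
  - 212.53.44.144/28 clear@28
  + 212.48.0.0/12 (H1) depth=12
  Q 212.48.0.2: descend 1101010000110 ; hops seen [H0,H1] ; pick H1
  + 80.255.108.147/32 (H4) depth=32
  Q 197.72.195.12: descend 110001010100100011000011 ; hops seen [H0,H6,H2] ; pick H2
  + 212.53.44.144/28 (H6) depth=28
  Q 176.107.125.53: descend 1 ; hops seen [H0] ; pick H0
  Q 80.255.108.145: descend 010100001111111101101100100100 ; hops seen [H0,H1,H2,H5] ; pick H5
  - 212.53.44.144/28 clear@28
  + 212.53.32.0/20 (H0) depth=20
  + 0.0.0.0/0 (H4) depth=0
  Q 197.72.195.118: descend 110001010100100011000011 ; hops seen [H4,H6,H2] ; pick H2
  Q 80.255.108.149: descend 01010000111111110110110010010 ; hops seen [H4,H1,H2,H5] ; pick H5

== LOOKUPS ==
["H0","H2","H5","H5","H1","H2","H0","H5","H2","H5"]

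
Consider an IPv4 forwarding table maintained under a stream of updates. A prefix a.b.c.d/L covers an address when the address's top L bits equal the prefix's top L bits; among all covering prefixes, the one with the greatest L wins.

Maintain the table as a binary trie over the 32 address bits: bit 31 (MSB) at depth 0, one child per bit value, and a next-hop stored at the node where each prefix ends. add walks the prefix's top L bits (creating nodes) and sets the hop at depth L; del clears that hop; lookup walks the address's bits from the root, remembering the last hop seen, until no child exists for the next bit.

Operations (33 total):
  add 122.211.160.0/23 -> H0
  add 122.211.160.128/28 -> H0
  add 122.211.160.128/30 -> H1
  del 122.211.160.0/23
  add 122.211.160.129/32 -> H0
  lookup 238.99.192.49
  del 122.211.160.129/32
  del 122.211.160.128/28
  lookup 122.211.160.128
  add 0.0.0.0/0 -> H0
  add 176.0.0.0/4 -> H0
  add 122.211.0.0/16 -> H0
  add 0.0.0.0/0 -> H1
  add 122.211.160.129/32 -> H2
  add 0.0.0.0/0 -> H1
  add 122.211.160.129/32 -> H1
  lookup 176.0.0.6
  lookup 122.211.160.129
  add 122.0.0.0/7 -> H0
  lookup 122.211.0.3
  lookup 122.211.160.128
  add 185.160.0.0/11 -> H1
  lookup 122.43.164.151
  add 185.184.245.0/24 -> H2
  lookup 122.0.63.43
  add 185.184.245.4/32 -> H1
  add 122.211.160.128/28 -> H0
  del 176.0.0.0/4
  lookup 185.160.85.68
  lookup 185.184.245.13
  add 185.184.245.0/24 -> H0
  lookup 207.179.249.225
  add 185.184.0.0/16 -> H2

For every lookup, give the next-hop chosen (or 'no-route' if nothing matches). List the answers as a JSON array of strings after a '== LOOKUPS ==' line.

Process each operation:
  + 122.211.160.0/23 (H0) depth=23
  + 122.211.160.128/28 (H0) depth=28
  + 122.211.160.128/30 (H1) depth=30
  - 122.211.160.0/23 clear@23
  + 122.211.160.129/32 (H0) depth=32
  ? 238.99.192.49  path d0:-  best=no-route
  - 122.211.160.129/32 clear@32
  - 122.211.160.128/28 clear@28
  ? 122.211.160.128  path d0:-→d1:-→d2:-→d3:-→d4:-→d5:-→d6:-→d7:-→d8:-→d9:-→d10:-→d11:-→d12:-→d13:-→d14:-→d15:-→d16:-→d17:-→d18:-→d19:-→d20:-→d21:-→d22:-→d23:-→d24:-→d25:-→d26:-→d27:-→d28:-→d29:-→d30:H1→d31:-  best=H1
  + 0.0.0.0/0 (H0) depth=0
  + 176.0.0.0/4 (H0) depth=4
  + 122.211.0.0/16 (H0) depth=16
  + 0.0.0.0/0 (H1) depth=0
  + 122.211.160.129/32 (H2) depth=32
  + 0.0.0.0/0 (H1) depth=0
  + 122.211.160.129/32 (H1) depth=32
  ? 176.0.0.6  path d0:H1→d1:-→d2:-→d3:-→d4:H0  best=H0
  ? 122.211.160.129  path d0:H1→d1:-→d2:-→d3:-→d4:-→d5:-→d6:-→d7:-→d8:-→d9:-→d10:-→d11:-→d12:-→d13:-→d14:-→d15:-→d16:H0→d17:-→d18:-→d19:-→d20:-→d21:-→d22:-→d23:-→d24:-→d25:-→d26:-→d27:-→d28:-→d29:-→d30:H1→d31:-→d32:H1  best=H1
  + 122.0.0.0/7 (H0) depth=7
  ? 122.211.0.3  path d0:H1→d1:-→d2:-→d3:-→d4:-→d5:-→d6:-→d7:H0→d8:-→d9:-→d10:-→d11:-→d12:-→d13:-→d14:-→d15:-→d16:H0  best=H0
  ? 122.211.160.128  path d0:H1→d1:-→d2:-→d3:-→d4:-→d5:-→d6:-→d7:H0→d8:-→d9:-→d10:-→d11:-→d12:-→d13:-→d14:-→d15:-→d16:H0→d17:-→d18:-→d19:-→d20:-→d21:-→d22:-→d23:-→d24:-→d25:-→d26:-→d27:-→d28:-→d29:-→d30:H1→d31:-  best=H1
  + 185.160.0.0/11 (H1) depth=11
  ? 122.43.164.151  path d0:H1→d1:-→d2:-→d3:-→d4:-→d5:-→d6:-→d7:H0→d8:-  best=H0
  + 185.184.245.0/24 (H2) depth=24
  ? 122.0.63.43  path d0:H1→d1:-→d2:-→d3:-→d4:-→d5:-→d6:-→d7:H0→d8:-  best=H0
  + 185.184.245.4/32 (H1) depth=32
  + 122.211.160.128/28 (H0) depth=28
  - 176.0.0.0/4 clear@4
  ? 185.160.85.68  path d0:H1→d1:-→d2:-→d3:-→d4:-→d5:-→d6:-→d7:-→d8:-→d9:-→d10:-→d11:H1  best=H1
  ? 185.184.245.13  path d0:H1→d1:-→d2:-→d3:-→d4:-→d5:-→d6:-→d7:-→d8:-→d9:-→d10:-→d11:H1→d12:-→d13:-→d14:-→d15:-→d16:-→d17:-→d18:-→d19:-→d20:-→d21:-→d22:-→d23:-→d24:H2→d25:-→d26:-→d27:-→d28:-  best=H2
  + 185.184.245.0/24 (H0) depth=24
  ? 207.179.249.225  path d0:H1→d1:-  best=H1
  + 185.184.0.0/16 (H2) depth=16

== LOOKUPS ==
["no-route","H1","H0","H1","H0","H1","H0","H0","H1","H2","H1"]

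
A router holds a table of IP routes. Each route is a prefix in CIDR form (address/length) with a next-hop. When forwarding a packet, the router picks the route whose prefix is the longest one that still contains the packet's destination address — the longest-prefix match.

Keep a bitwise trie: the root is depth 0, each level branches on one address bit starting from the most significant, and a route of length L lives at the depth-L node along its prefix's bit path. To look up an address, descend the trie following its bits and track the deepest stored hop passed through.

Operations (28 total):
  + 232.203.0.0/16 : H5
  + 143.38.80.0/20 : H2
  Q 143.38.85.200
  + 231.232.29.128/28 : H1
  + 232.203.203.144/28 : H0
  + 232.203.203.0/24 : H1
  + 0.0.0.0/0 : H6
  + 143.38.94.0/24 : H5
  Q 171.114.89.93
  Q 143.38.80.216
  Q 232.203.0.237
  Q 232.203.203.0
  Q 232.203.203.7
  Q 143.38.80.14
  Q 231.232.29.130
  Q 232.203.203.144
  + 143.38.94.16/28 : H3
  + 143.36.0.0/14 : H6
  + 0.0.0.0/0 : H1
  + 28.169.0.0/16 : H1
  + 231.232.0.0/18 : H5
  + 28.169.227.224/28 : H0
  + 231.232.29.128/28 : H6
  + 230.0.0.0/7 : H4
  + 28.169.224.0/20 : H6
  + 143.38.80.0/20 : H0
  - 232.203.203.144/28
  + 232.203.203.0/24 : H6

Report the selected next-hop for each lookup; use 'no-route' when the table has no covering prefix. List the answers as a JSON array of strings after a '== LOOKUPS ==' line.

Apply in order:
  add 232.203.0.0/16 -> H5 at depth 16
  add 143.38.80.0/20 -> H2 at depth 20
  lookup 143.38.85.200: bits 10001111001001100101 walk d0:-→d1:-→d2:-→d3:-→d4:-→d5:-→d6:-→d7:-→d8:-→d9:-→d10:-→d11:-→d12:-→d13:-→d14:-→d15:-→d16:-→d17:-→d18:-→d19:-→d20:H2 -> H2
  add 231.232.29.128/28 -> H1 at depth 28
  add 232.203.203.144/28 -> H0 at depth 28
  add 232.203.203.0/24 -> H1 at depth 24
  add 0.0.0.0/0 -> H6 at depth 0
  add 143.38.94.0/24 -> H5 at depth 24
  lookup 171.114.89.93: bits 10 walk d0:H6→d1:-→d2:- -> H6
  lookup 143.38.80.216: bits 10001111001001100101 walk d0:H6→d1:-→d2:-→d3:-→d4:-→d5:-→d6:-→d7:-→d8:-→d9:-→d10:-→d11:-→d12:-→d13:-→d14:-→d15:-→d16:-→d17:-→d18:-→d19:-→d20:H2 -> H2
  lookup 232.203.0.237: bits 1110100011001011 walk d0:H6→d1:-→d2:-→d3:-→d4:-→d5:-→d6:-→d7:-→d8:-→d9:-→d10:-→d11:-→d12:-→d13:-→d14:-→d15:-→d16:H5 -> H5
  lookup 232.203.203.0: bits 111010001100101111001011 walk d0:H6→d1:-→d2:-→d3:-→d4:-→d5:-→d6:-→d7:-→d8:-→d9:-→d10:-→d11:-→d12:-→d13:-→d14:-→d15:-→d16:H5→d17:-→d18:-→d19:-→d20:-→d21:-→d22:-→d23:-→d24:H1 -> H1
  lookup 232.203.203.7: bits 111010001100101111001011 walk d0:H6→d1:-→d2:-→d3:-→d4:-→d5:-→d6:-→d7:-→d8:-→d9:-→d10:-→d11:-→d12:-→d13:-→d14:-→d15:-→d16:H5→d17:-→d18:-→d19:-→d20:-→d21:-→d22:-→d23:-→d24:H1 -> H1
  lookup 143.38.80.14: bits 10001111001001100101 walk d0:H6→d1:-→d2:-→d3:-→d4:-→d5:-→d6:-→d7:-→d8:-→d9:-→d10:-→d11:-→d12:-→d13:-→d14:-→d15:-→d16:-→d17:-→d18:-→d19:-→d20:H2 -> H2
  lookup 231.232.29.130: bits 1110011111101000000111011000 walk d0:H6→d1:-→d2:-→d3:-→d4:-→d5:-→d6:-→d7:-→d8:-→d9:-→d10:-→d11:-→d12:-→d13:-→d14:-→d15:-→d16:-→d17:-→d18:-→d19:-→d20:-→d21:-→d22:-→d23:-→d24:-→d25:-→d26:-→d27:-→d28:H1 -> H1
  lookup 232.203.203.144: bits 1110100011001011110010111001 walk d0:H6→d1:-→d2:-→d3:-→d4:-→d5:-→d6:-→d7:-→d8:-→d9:-→d10:-→d11:-→d12:-→d13:-→d14:-→d15:-→d16:H5→d17:-→d18:-→d19:-→d20:-→d21:-→d22:-→d23:-→d24:H1→d25:-→d26:-→d27:-→d28:H0 -> H0
  add 143.38.94.16/28 -> H3 at depth 28
  add 143.36.0.0/14 -> H6 at depth 14
  add 0.0.0.0/0 -> H1 at depth 0
  add 28.169.0.0/16 -> H1 at depth 16
  add 231.232.0.0/18 -> H5 at depth 18
  add 28.169.227.224/28 -> H0 at depth 28
  add 231.232.29.128/28 -> H6 at depth 28
  add 230.0.0.0/7 -> H4 at depth 7
  add 28.169.224.0/20 -> H6 at depth 20
  add 143.38.80.0/20 -> H0 at depth 20
  del 232.203.203.144/28 (clear depth 28)
  add 232.203.203.0/24 -> H6 at depth 24

== LOOKUPS ==
["H2","H6","H2","H5","H1","H1","H2","H1","H0"]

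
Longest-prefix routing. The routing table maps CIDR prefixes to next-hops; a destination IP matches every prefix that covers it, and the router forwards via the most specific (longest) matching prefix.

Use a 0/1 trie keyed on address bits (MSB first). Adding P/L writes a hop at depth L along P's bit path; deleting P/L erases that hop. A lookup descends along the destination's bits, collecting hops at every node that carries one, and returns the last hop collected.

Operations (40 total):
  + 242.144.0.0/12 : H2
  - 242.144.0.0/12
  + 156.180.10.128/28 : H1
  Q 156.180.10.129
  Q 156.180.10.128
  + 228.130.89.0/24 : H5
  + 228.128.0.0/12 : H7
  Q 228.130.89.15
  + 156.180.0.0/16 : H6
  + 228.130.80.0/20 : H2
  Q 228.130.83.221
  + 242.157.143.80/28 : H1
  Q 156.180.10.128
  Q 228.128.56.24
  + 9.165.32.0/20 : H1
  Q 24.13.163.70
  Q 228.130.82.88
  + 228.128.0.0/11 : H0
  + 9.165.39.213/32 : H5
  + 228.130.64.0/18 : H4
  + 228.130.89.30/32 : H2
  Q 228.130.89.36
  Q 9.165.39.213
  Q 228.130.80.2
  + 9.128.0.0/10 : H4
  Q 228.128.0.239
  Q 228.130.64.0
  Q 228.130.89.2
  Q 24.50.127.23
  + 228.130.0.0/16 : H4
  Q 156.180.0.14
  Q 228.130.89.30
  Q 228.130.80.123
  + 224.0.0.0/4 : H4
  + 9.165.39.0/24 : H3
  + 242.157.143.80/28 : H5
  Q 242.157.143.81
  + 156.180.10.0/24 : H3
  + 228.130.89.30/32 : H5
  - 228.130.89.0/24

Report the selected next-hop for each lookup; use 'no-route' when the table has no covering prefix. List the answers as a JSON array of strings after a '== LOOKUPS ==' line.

Trace:
  + 242.144.0.0/12 (H2) depth=12
  - 242.144.0.0/12 clear@12
  + 156.180.10.128/28 (H1) depth=28
  lookup 156.180.10.129: bits 1001110010110100000010101000 walk d0:-→d1:-→d2:-→d3:-→d4:-→d5:-→d6:-→d7:-→d8:-→d9:-→d10:-→d11:-→d12:-→d13:-→d14:-→d15:-→d16:-→d17:-→d18:-→d19:-→d20:-→d21:-→d22:-→d23:-→d24:-→d25:-→d26:-→d27:-→d28:H1 -> H1
  lookup 156.180.10.128: bits 1001110010110100000010101000 walk d0:-→d1:-→d2:-→d3:-→d4:-→d5:-→d6:-→d7:-→d8:-→d9:-→d10:-→d11:-→d12:-→d13:-→d14:-→d15:-→d16:-→d17:-→d18:-→d19:-→d20:-→d21:-→d22:-→d23:-→d24:-→d25:-→d26:-→d27:-→d28:H1 -> H1
  + 228.130.89.0/24 (H5) depth=24
  + 228.128.0.0/12 (H7) depth=12
  lookup 228.130.89.15: bits 111001001000001001011001 walk d0:-→d1:-→d2:-→d3:-→d4:-→d5:-→d6:-→d7:-→d8:-→d9:-→d10:-→d11:-→d12:H7→d13:-→d14:-→d15:-→d16:-→d17:-→d18:-→d19:-→d20:-→d21:-→d22:-→d23:-→d24:H5 -> H5
  + 156.180.0.0/16 (H6) depth=16
  + 228.130.80.0/20 (H2) depth=20
  lookup 228.130.83.221: bits 11100100100000100101 walk d0:-→d1:-→d2:-→d3:-→d4:-→d5:-→d6:-→d7:-→d8:-→d9:-→d10:-→d11:-→d12:H7→d13:-→d14:-→d15:-→d16:-→d17:-→d18:-→d19:-→d20:H2 -> H2
  + 242.157.143.80/28 (H1) depth=28
  lookup 156.180.10.128: bits 1001110010110100000010101000 walk d0:-→d1:-→d2:-→d3:-→d4:-→d5:-→d6:-→d7:-→d8:-→d9:-→d10:-→d11:-→d12:-→d13:-→d14:-→d15:-→d16:H6→d17:-→d18:-→d19:-→d20:-→d21:-→d22:-→d23:-→d24:-→d25:-→d26:-→d27:-→d28:H1 -> H1
  lookup 228.128.56.24: bits 11100100100000 walk d0:-→d1:-→d2:-→d3:-→d4:-→d5:-→d6:-→d7:-→d8:-→d9:-→d10:-→d11:-→d12:H7→d13:-→d14:- -> H7
  + 9.165.32.0/20 (H1) depth=20
  lookup 24.13.163.70: bits 000 walk d0:-→d1:-→d2:-→d3:- -> no-route
  lookup 228.130.82.88: bits 11100100100000100101 walk d0:-→d1:-→d2:-→d3:-→d4:-→d5:-→d6:-→d7:-→d8:-→d9:-→d10:-→d11:-→d12:H7→d13:-→d14:-→d15:-→d16:-→d17:-→d18:-→d19:-→d20:H2 -> H2
  + 228.128.0.0/11 (H0) depth=11
  + 9.165.39.213/32 (H5) depth=32
  + 228.130.64.0/18 (H4) depth=18
  + 228.130.89.30/32 (H2) depth=32
  lookup 228.130.89.36: bits 11100100100000100101100100 walk d0:-→d1:-→d2:-→d3:-→d4:-→d5:-→d6:-→d7:-→d8:-→d9:-→d10:-→d11:H0→d12:H7→d13:-→d14:-→d15:-→d16:-→d17:-→d18:H4→d19:-→d20:H2→d21:-→d22:-→d23:-→d24:H5→d25:-→d26:- -> H5
  lookup 9.165.39.213: bits 00001001101001010010011111010101 walk d0:-→d1:-→d2:-→d3:-→d4:-→d5:-→d6:-→d7:-→d8:-→d9:-→d10:-→d11:-→d12:-→d13:-→d14:-→d15:-→d16:-→d17:-→d18:-→d19:-→d20:H1→d21:-→d22:-→d23:-→d24:-→d25:-→d26:-→d27:-→d28:-→d29:-→d30:-→d31:-→d32:H5 -> H5
  lookup 228.130.80.2: bits 11100100100000100101 walk d0:-→d1:-→d2:-→d3:-→d4:-→d5:-→d6:-→d7:-→d8:-→d9:-→d10:-→d11:H0→d12:H7→d13:-→d14:-→d15:-→d16:-→d17:-→d18:H4→d19:-→d20:H2 -> H2
  + 9.128.0.0/10 (H4) depth=10
  lookup 228.128.0.239: bits 11100100100000 walk d0:-→d1:-→d2:-→d3:-→d4:-→d5:-→d6:-→d7:-→d8:-→d9:-→d10:-→d11:H0→d12:H7→d13:-→d14:- -> H7
  lookup 228.130.64.0: bits 1110010010000010010 walk d0:-→d1:-→d2:-→d3:-→d4:-→d5:-→d6:-→d7:-→d8:-→d9:-→d10:-→d11:H0→d12:H7→d13:-→d14:-→d15:-→d16:-→d17:-→d18:H4→d19:- -> H4
  lookup 228.130.89.2: bits 111001001000001001011001000 walk d0:-→d1:-→d2:-→d3:-→d4:-→d5:-→d6:-→d7:-→d8:-→d9:-→d10:-→d11:H0→d12:H7→d13:-→d14:-→d15:-→d16:-→d17:-→d18:H4→d19:-→d20:H2→d21:-→d22:-→d23:-→d24:H5→d25:-→d26:-→d27:- -> H5
  lookup 24.50.127.23: bits 000 walk d0:-→d1:-→d2:-→d3:- -> no-route
  + 228.130.0.0/16 (H4) depth=16
  lookup 156.180.0.14: bits 10011100101101000000 walk d0:-→d1:-→d2:-→d3:-→d4:-→d5:-→d6:-→d7:-→d8:-→d9:-→d10:-→d11:-→d12:-→d13:-→d14:-→d15:-→d16:H6→d17:-→d18:-→d19:-→d20:- -> H6
  lookup 228.130.89.30: bits 11100100100000100101100100011110 walk d0:-→d1:-→d2:-→d3:-→d4:-→d5:-→d6:-→d7:-→d8:-→d9:-→d10:-→d11:H0→d12:H7→d13:-→d14:-→d15:-→d16:H4→d17:-→d18:H4→d19:-→d20:H2→d21:-→d22:-→d23:-→d24:H5→d25:-→d26:-→d27:-→d28:-→d29:-→d30:-→d31:-→d32:H2 -> H2
  lookup 228.130.80.123: bits 11100100100000100101 walk d0:-→d1:-→d2:-→d3:-→d4:-→d5:-→d6:-→d7:-→d8:-→d9:-→d10:-→d11:H0→d12:H7→d13:-→d14:-→d15:-→d16:H4→d17:-→d18:H4→d19:-→d20:H2 -> H2
  + 224.0.0.0/4 (H4) depth=4
  + 9.165.39.0/24 (H3) depth=24
  + 242.157.143.80/28 (H5) depth=28
  lookup 242.157.143.81: bits 1111001010011101100011110101 walk d0:-→d1:-→d2:-→d3:-→d4:-→d5:-→d6:-→d7:-→d8:-→d9:-→d10:-→d11:-→d12:-→d13:-→d14:-→d15:-→d16:-→d17:-→d18:-→d19:-→d20:-→d21:-→d22:-→d23:-→d24:-→d25:-→d26:-→d27:-→d28:H5 -> H5
  + 156.180.10.0/24 (H3) depth=24
  + 228.130.89.30/32 (H5) depth=32
  - 228.130.89.0/24 clear@24

== LOOKUPS ==
["H1","H1","H5","H2","H1","H7","no-route","H2","H5","H5","H2","H7","H4","H5","no-route","H6","H2","H2","H5"]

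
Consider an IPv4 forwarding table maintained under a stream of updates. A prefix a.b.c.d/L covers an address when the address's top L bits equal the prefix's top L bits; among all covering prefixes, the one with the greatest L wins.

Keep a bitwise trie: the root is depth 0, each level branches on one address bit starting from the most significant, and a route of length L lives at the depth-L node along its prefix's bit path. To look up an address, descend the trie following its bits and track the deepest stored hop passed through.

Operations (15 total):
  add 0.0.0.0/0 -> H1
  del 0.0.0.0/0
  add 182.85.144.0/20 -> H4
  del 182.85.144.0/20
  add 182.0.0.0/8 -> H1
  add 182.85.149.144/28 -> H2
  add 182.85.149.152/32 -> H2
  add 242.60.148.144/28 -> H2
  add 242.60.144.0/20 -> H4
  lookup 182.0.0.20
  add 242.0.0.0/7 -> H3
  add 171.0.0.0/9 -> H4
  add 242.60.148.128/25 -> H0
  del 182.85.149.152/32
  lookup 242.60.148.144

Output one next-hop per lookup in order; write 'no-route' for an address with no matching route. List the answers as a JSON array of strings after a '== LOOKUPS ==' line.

Trace:
  add 0.0.0.0/0 -> H1 at depth 0
  - 0.0.0.0/0 clear@0
  add 182.85.144.0/20 -> H4 at depth 20
  - 182.85.144.0/20 clear@20
  add 182.0.0.0/8 -> H1 at depth 8
  add 182.85.149.144/28 -> H2 at depth 28
  add 182.85.149.152/32 -> H2 at depth 32
  add 242.60.148.144/28 -> H2 at depth 28
  add 242.60.144.0/20 -> H4 at depth 20
  ? 182.0.0.20  path d0:-→d1:-→d2:-→d3:-→d4:-→d5:-→d6:-→d7:-→d8:H1→d9:-  best=H1
  add 242.0.0.0/7 -> H3 at depth 7
  add 171.0.0.0/9 -> H4 at depth 9
  add 242.60.148.128/25 -> H0 at depth 25
  - 182.85.149.152/32 clear@32
  ? 242.60.148.144  path d0:-→d1:-→d2:-→d3:-→d4:-→d5:-→d6:-→d7:H3→d8:-→d9:-→d10:-→d11:-→d12:-→d13:-→d14:-→d15:-→d16:-→d17:-→d18:-→d19:-→d20:H4→d21:-→d22:-→d23:-→d24:-→d25:H0→d26:-→d27:-→d28:H2  best=H2

== LOOKUPS ==
["H1","H2"]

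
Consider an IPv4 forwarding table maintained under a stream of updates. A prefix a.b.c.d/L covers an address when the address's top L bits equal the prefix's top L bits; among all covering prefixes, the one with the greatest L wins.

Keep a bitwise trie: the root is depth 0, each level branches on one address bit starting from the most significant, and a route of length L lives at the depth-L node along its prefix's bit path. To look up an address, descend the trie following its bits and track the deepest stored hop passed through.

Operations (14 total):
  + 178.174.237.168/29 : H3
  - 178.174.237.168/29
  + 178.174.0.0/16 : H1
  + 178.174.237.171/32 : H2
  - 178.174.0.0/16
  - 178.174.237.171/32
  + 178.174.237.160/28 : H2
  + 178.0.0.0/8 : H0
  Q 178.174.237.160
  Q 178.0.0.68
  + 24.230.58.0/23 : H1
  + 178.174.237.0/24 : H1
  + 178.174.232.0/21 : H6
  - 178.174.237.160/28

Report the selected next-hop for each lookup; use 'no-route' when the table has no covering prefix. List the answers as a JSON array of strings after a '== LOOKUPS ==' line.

Apply in order:
  add 178.174.237.168/29 -> H3 at depth 29
  del 178.174.237.168/29 (clear depth 29)
  add 178.174.0.0/16 -> H1 at depth 16
  add 178.174.237.171/32 -> H2 at depth 32
  del 178.174.0.0/16 (clear depth 16)
  del 178.174.237.171/32 (clear depth 32)
  add 178.174.237.160/28 -> H2 at depth 28
  add 178.0.0.0/8 -> H0 at depth 8
  Q 178.174.237.160: descend 1011001010101110111011011010 ; hops seen [H0,H2] ; pick H2
  Q 178.0.0.68: descend 10110010 ; hops seen [H0] ; pick H0
  add 24.230.58.0/23 -> H1 at depth 23
  add 178.174.237.0/24 -> H1 at depth 24
  add 178.174.232.0/21 -> H6 at depth 21
  del 178.174.237.160/28 (clear depth 28)

== LOOKUPS ==
["H2","H0"]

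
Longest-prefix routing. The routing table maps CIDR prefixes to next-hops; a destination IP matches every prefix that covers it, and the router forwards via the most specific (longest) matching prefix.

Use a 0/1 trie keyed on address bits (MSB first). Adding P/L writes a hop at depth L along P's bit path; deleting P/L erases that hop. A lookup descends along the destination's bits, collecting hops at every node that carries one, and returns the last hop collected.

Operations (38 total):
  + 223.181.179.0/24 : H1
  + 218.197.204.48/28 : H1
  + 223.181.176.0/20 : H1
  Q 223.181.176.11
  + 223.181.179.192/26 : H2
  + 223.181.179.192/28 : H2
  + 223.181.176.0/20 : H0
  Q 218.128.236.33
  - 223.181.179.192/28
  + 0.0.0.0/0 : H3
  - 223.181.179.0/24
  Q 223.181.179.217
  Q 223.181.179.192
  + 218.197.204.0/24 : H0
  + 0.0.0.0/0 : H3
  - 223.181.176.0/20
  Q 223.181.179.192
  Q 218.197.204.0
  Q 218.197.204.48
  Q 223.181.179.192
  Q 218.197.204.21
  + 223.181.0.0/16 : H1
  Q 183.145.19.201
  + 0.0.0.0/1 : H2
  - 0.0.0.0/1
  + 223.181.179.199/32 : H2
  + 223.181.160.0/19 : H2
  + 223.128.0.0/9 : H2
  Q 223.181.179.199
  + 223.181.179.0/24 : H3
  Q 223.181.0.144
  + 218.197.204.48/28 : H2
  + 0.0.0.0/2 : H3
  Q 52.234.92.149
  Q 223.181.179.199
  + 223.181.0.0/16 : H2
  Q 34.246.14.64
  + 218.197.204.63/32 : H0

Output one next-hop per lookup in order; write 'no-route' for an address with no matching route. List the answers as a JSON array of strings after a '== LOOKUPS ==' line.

Apply in order:
  + 223.181.179.0/24 (H1) depth=24
  + 218.197.204.48/28 (H1) depth=28
  + 223.181.176.0/20 (H1) depth=20
  Q 223.181.176.11: descend 1101111110110101101100 ; hops seen [H1] ; pick H1
  + 223.181.179.192/26 (H2) depth=26
  + 223.181.179.192/28 (H2) depth=28
  + 223.181.176.0/20 (H0) depth=20
  Q 218.128.236.33: descend 110110101 ; hops seen [∅] ; pick no-route
  del 223.181.179.192/28 (clear depth 28)
  + 0.0.0.0/0 (H3) depth=0
  del 223.181.179.0/24 (clear depth 24)
  Q 223.181.179.217: descend 110111111011010110110011110 ; hops seen [H3,H0,H2] ; pick H2
  Q 223.181.179.192: descend 1101111110110101101100111100 ; hops seen [H3,H0,H2] ; pick H2
  + 218.197.204.0/24 (H0) depth=24
  + 0.0.0.0/0 (H3) depth=0
  del 223.181.176.0/20 (clear depth 20)
  Q 223.181.179.192: descend 1101111110110101101100111100 ; hops seen [H3,H2] ; pick H2
  Q 218.197.204.0: descend 11011010110001011100110000 ; hops seen [H3,H0] ; pick H0
  Q 218.197.204.48: descend 1101101011000101110011000011 ; hops seen [H3,H0,H1] ; pick H1
  Q 223.181.179.192: descend 1101111110110101101100111100 ; hops seen [H3,H2] ; pick H2
  Q 218.197.204.21: descend 11011010110001011100110000 ; hops seen [H3,H0] ; pick H0
  + 223.181.0.0/16 (H1) depth=16
  Q 183.145.19.201: descend 1 ; hops seen [H3] ; pick H3
  + 0.0.0.0/1 (H2) depth=1
  del 0.0.0.0/1 (clear depth 1)
  + 223.181.179.199/32 (H2) depth=32
  + 223.181.160.0/19 (H2) depth=19
  + 223.128.0.0/9 (H2) depth=9
  Q 223.181.179.199: descend 11011111101101011011001111000111 ; hops seen [H3,H2,H1,H2,H2,H2] ; pick H2
  + 223.181.179.0/24 (H3) depth=24
  Q 223.181.0.144: descend 1101111110110101 ; hops seen [H3,H2,H1] ; pick H1
  + 218.197.204.48/28 (H2) depth=28
  + 0.0.0.0/2 (H3) depth=2
  Q 52.234.92.149: descend 00 ; hops seen [H3,H3] ; pick H3
  Q 223.181.179.199: descend 11011111101101011011001111000111 ; hops seen [H3,H2,H1,H2,H3,H2,H2] ; pick H2
  + 223.181.0.0/16 (H2) depth=16
  Q 34.246.14.64: descend 00 ; hops seen [H3,H3] ; pick H3
  + 218.197.204.63/32 (H0) depth=32

== LOOKUPS ==
["H1","no-route","H2","H2","H2","H0","H1","H2","H0","H3","H2","H1","H3","H2","H3"]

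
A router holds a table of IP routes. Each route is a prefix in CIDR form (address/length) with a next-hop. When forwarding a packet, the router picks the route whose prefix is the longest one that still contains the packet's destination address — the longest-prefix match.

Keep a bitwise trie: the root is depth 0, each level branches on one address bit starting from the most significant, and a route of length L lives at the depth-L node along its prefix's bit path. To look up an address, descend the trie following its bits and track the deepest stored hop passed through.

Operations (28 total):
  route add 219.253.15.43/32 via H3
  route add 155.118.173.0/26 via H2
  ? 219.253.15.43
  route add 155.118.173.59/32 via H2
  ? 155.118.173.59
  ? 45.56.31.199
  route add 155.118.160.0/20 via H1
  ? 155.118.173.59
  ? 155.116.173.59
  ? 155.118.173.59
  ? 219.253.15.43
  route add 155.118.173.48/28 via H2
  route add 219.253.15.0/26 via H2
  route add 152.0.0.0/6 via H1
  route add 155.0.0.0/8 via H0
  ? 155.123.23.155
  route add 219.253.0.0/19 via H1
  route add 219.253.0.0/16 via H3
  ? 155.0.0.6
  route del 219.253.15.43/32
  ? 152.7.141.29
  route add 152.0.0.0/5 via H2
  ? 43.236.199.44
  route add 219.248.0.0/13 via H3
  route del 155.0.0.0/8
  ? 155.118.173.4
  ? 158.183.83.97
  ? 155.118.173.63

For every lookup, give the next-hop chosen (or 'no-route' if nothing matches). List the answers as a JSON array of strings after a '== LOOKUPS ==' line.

Trace:
  + 219.253.15.43/32 (H3) depth=32
  + 155.118.173.0/26 (H2) depth=26
  lookup 219.253.15.43: bits 11011011111111010000111100101011 walk d0:-→d1:-→d2:-→d3:-→d4:-→d5:-→d6:-→d7:-→d8:-→d9:-→d10:-→d11:-→d12:-→d13:-→d14:-→d15:-→d16:-→d17:-→d18:-→d19:-→d20:-→d21:-→d22:-→d23:-→d24:-→d25:-→d26:-→d27:-→d28:-→d29:-→d30:-→d31:-→d32:H3 -> H3
  + 155.118.173.59/32 (H2) depth=32
  lookup 155.118.173.59: bits 10011011011101101010110100111011 walk d0:-→d1:-→d2:-→d3:-→d4:-→d5:-→d6:-→d7:-→d8:-→d9:-→d10:-→d11:-→d12:-→d13:-→d14:-→d15:-→d16:-→d17:-→d18:-→d19:-→d20:-→d21:-→d22:-→d23:-→d24:-→d25:-→d26:H2→d27:-→d28:-→d29:-→d30:-→d31:-→d32:H2 -> H2
  lookup 45.56.31.199: bits ε walk d0:- -> no-route
  + 155.118.160.0/20 (H1) depth=20
  lookup 155.118.173.59: bits 10011011011101101010110100111011 walk d0:-→d1:-→d2:-→d3:-→d4:-→d5:-→d6:-→d7:-→d8:-→d9:-→d10:-→d11:-→d12:-→d13:-→d14:-→d15:-→d16:-→d17:-→d18:-→d19:-→d20:H1→d21:-→d22:-→d23:-→d24:-→d25:-→d26:H2→d27:-→d28:-→d29:-→d30:-→d31:-→d32:H2 -> H2
  lookup 155.116.173.59: bits 10011011011101 walk d0:-→d1:-→d2:-→d3:-→d4:-→d5:-→d6:-→d7:-→d8:-→d9:-→d10:-→d11:-→d12:-→d13:-→d14:- -> no-route
  lookup 155.118.173.59: bits 10011011011101101010110100111011 walk d0:-→d1:-→d2:-→d3:-→d4:-→d5:-→d6:-→d7:-→d8:-→d9:-→d10:-→d11:-→d12:-→d13:-→d14:-→d15:-→d16:-→d17:-→d18:-→d19:-→d20:H1→d21:-→d22:-→d23:-→d24:-→d25:-→d26:H2→d27:-→d28:-→d29:-→d30:-→d31:-→d32:H2 -> H2
  lookup 219.253.15.43: bits 11011011111111010000111100101011 walk d0:-→d1:-→d2:-→d3:-→d4:-→d5:-→d6:-→d7:-→d8:-→d9:-→d10:-→d11:-→d12:-→d13:-→d14:-→d15:-→d16:-→d17:-→d18:-→d19:-→d20:-→d21:-→d22:-→d23:-→d24:-→d25:-→d26:-→d27:-→d28:-→d29:-→d30:-→d31:-→d32:H3 -> H3
  + 155.118.173.48/28 (H2) depth=28
  + 219.253.15.0/26 (H2) depth=26
  + 152.0.0.0/6 (H1) depth=6
  + 155.0.0.0/8 (H0) depth=8
  lookup 155.123.23.155: bits 100110110111 walk d0:-→d1:-→d2:-→d3:-→d4:-→d5:-→d6:H1→d7:-→d8:H0→d9:-→d10:-→d11:-→d12:- -> H0
  + 219.253.0.0/19 (H1) depth=19
  + 219.253.0.0/16 (H3) depth=16
  lookup 155.0.0.6: bits 100110110 walk d0:-→d1:-→d2:-→d3:-→d4:-→d5:-→d6:H1→d7:-→d8:H0→d9:- -> H0
  del 219.253.15.43/32 (clear depth 32)
  lookup 152.7.141.29: bits 100110 walk d0:-→d1:-→d2:-→d3:-→d4:-→d5:-→d6:H1 -> H1
  + 152.0.0.0/5 (H2) depth=5
  lookup 43.236.199.44: bits ε walk d0:- -> no-route
  + 219.248.0.0/13 (H3) depth=13
  del 155.0.0.0/8 (clear depth 8)
  lookup 155.118.173.4: bits 10011011011101101010110100 walk d0:-→d1:-→d2:-→d3:-→d4:-→d5:H2→d6:H1→d7:-→d8:-→d9:-→d10:-→d11:-→d12:-→d13:-→d14:-→d15:-→d16:-→d17:-→d18:-→d19:-→d20:H1→d21:-→d22:-→d23:-→d24:-→d25:-→d26:H2 -> H2
  lookup 158.183.83.97: bits 10011 walk d0:-→d1:-→d2:-→d3:-→d4:-→d5:H2 -> H2
  lookup 155.118.173.63: bits 10011011011101101010110100111 walk d0:-→d1:-→d2:-→d3:-→d4:-→d5:H2→d6:H1→d7:-→d8:-→d9:-→d10:-→d11:-→d12:-→d13:-→d14:-→d15:-→d16:-→d17:-→d18:-→d19:-→d20:H1→d21:-→d22:-→d23:-→d24:-→d25:-→d26:H2→d27:-→d28:H2→d29:- -> H2

== LOOKUPS ==
["H3","H2","no-route","H2","no-route","H2","H3","H0","H0","H1","no-route","H2","H2","H2"]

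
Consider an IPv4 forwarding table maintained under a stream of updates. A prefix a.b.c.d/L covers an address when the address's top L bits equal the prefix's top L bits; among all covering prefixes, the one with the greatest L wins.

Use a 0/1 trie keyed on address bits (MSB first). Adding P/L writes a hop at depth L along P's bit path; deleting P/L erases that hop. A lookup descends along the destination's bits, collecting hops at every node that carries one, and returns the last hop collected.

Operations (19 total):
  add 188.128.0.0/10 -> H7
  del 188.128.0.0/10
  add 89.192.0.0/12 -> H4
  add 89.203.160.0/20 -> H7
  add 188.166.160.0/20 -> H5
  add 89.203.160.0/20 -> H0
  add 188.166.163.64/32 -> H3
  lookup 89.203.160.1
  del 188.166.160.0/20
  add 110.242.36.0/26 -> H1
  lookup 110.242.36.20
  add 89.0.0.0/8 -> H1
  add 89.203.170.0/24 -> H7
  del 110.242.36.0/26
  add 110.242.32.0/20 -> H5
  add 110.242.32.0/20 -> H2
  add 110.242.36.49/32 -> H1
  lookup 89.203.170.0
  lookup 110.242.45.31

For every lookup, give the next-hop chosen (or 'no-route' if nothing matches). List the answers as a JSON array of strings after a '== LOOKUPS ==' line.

Trace:
  + 188.128.0.0/10 (H7) depth=10
  - 188.128.0.0/10 clear@10
  + 89.192.0.0/12 (H4) depth=12
  + 89.203.160.0/20 (H7) depth=20
  + 188.166.160.0/20 (H5) depth=20
  + 89.203.160.0/20 (H0) depth=20
  + 188.166.163.64/32 (H3) depth=32
  Q 89.203.160.1: descend 01011001110010111010 ; hops seen [H4,H0] ; pick H0
  - 188.166.160.0/20 clear@20
  + 110.242.36.0/26 (H1) depth=26
  Q 110.242.36.20: descend 01101110111100100010010000 ; hops seen [H1] ; pick H1
  + 89.0.0.0/8 (H1) depth=8
  + 89.203.170.0/24 (H7) depth=24
  - 110.242.36.0/26 clear@26
  + 110.242.32.0/20 (H5) depth=20
  + 110.242.32.0/20 (H2) depth=20
  + 110.242.36.49/32 (H1) depth=32
  Q 89.203.170.0: descend 010110011100101110101010 ; hops seen [H1,H4,H0,H7] ; pick H7
  Q 110.242.45.31: descend 01101110111100100010 ; hops seen [H2] ; pick H2

== LOOKUPS ==
["H0","H1","H7","H2"]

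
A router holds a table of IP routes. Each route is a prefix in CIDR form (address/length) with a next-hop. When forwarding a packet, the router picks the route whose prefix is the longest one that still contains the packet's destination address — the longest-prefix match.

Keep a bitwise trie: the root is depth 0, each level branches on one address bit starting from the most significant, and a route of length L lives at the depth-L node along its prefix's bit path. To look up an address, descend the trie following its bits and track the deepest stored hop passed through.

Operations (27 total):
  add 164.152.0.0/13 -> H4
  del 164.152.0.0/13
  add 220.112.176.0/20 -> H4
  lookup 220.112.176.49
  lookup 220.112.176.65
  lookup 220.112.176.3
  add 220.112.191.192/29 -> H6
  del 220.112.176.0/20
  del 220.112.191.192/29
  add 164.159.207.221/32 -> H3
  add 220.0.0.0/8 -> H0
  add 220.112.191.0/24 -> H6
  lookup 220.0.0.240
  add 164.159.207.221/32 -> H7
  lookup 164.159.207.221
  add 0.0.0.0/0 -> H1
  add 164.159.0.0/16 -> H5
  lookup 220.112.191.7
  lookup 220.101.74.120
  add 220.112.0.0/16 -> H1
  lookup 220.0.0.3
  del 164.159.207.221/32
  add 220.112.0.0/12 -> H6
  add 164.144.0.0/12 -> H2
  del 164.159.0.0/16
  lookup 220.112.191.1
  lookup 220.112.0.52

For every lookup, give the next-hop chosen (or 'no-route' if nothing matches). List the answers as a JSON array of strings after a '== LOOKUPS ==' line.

Apply in order:
  add 164.152.0.0/13 -> H4 at depth 13
  - 164.152.0.0/13 clear@13
  add 220.112.176.0/20 -> H4 at depth 20
  Q 220.112.176.49: descend 11011100011100001011 ; hops seen [H4] ; pick H4
  Q 220.112.176.65: descend 11011100011100001011 ; hops seen [H4] ; pick H4
  Q 220.112.176.3: descend 11011100011100001011 ; hops seen [H4] ; pick H4
  add 220.112.191.192/29 -> H6 at depth 29
  - 220.112.176.0/20 clear@20
  - 220.112.191.192/29 clear@29
  add 164.159.207.221/32 -> H3 at depth 32
  add 220.0.0.0/8 -> H0 at depth 8
  add 220.112.191.0/24 -> H6 at depth 24
  Q 220.0.0.240: descend 110111000 ; hops seen [H0] ; pick H0
  add 164.159.207.221/32 -> H7 at depth 32
  Q 164.159.207.221: descend 10100100100111111100111111011101 ; hops seen [H7] ; pick H7
  add 0.0.0.0/0 -> H1 at depth 0
  add 164.159.0.0/16 -> H5 at depth 16
  Q 220.112.191.7: descend 110111000111000010111111 ; hops seen [H1,H0,H6] ; pick H6
  Q 220.101.74.120: descend 11011100011 ; hops seen [H1,H0] ; pick H0
  add 220.112.0.0/16 -> H1 at depth 16
  Q 220.0.0.3: descend 110111000 ; hops seen [H1,H0] ; pick H0
  - 164.159.207.221/32 clear@32
  add 220.112.0.0/12 -> H6 at depth 12
  add 164.144.0.0/12 -> H2 at depth 12
  - 164.159.0.0/16 clear@16
  Q 220.112.191.1: descend 110111000111000010111111 ; hops seen [H1,H0,H6,H1,H6] ; pick H6
  Q 220.112.0.52: descend 1101110001110000 ; hops seen [H1,H0,H6,H1] ; pick H1

== LOOKUPS ==
["H4","H4","H4","H0","H7","H6","H0","H0","H6","H1"]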